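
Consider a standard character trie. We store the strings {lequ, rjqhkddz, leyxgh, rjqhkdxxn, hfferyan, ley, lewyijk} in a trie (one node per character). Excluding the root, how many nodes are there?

For each word, the new-node count is its length minus the longest prefix already in the trie:
  "lequ" → 4 new (l, e, q, u)
  "rjqhkddz" → 8 new (r, j, q, h, k, d, d, z)
  "leyxgh" → prefix "le" already present; 4 new (y, x, g, h)
  "rjqhkdxxn" → prefix "rjqhkd" already present; 3 new (x, x, n)
  "hfferyan" → 8 new (h, f, f, e, r, y, a, n)
  "ley" → prefix "ley" already present; 0 new (none)
  "lewyijk" → prefix "le" already present; 5 new (w, y, i, j, k)
Total nodes = 4 + 8 + 4 + 3 + 8 + 0 + 5 = 32

32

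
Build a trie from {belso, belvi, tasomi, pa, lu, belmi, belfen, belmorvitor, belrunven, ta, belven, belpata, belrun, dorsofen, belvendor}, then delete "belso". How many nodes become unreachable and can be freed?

2

Walk "belso" from the leaf back toward the root, removing each node that no remaining word uses.
The suffix "so" (2 nodes) is used only by "belso"; the node for "bel" still has the child "v", so pruning stops there.
Nodes removed: 2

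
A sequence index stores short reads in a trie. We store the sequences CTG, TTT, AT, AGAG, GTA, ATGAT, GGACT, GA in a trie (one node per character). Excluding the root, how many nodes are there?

22

Insert word by word; a character creates a node only if that edge doesn't already exist:
  "CTG" → 3 new (C, T, G)
  "TTT" → 3 new (T, T, T)
  "AT" → 2 new (A, T)
  "AGAG" → prefix "A" already present; 3 new (G, A, G)
  "GTA" → 3 new (G, T, A)
  "ATGAT" → prefix "AT" already present; 3 new (G, A, T)
  "GGACT" → prefix "G" already present; 4 new (G, A, C, T)
  "GA" → prefix "G" already present; 1 new (A)
Total nodes = 3 + 3 + 2 + 3 + 3 + 3 + 4 + 1 = 22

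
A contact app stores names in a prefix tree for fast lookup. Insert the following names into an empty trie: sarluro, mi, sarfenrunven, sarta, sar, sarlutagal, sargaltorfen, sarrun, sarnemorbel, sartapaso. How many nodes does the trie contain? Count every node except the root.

Insert word by word; a character creates a node only if that edge doesn't already exist:
  "sarluro" → 7 new (s, a, r, l, u, r, o)
  "mi" → 2 new (m, i)
  "sarfenrunven" → prefix "sar" already present; 9 new (f, e, n, r, u, n, v, e, n)
  "sarta" → prefix "sar" already present; 2 new (t, a)
  "sar" → prefix "sar" already present; 0 new (none)
  "sarlutagal" → prefix "sarlu" already present; 5 new (t, a, g, a, l)
  "sargaltorfen" → prefix "sar" already present; 9 new (g, a, l, t, o, r, f, e, n)
  "sarrun" → prefix "sar" already present; 3 new (r, u, n)
  "sarnemorbel" → prefix "sar" already present; 8 new (n, e, m, o, r, b, e, l)
  "sartapaso" → prefix "sarta" already present; 4 new (p, a, s, o)
Total nodes = 7 + 2 + 9 + 2 + 0 + 5 + 9 + 3 + 8 + 4 = 49

49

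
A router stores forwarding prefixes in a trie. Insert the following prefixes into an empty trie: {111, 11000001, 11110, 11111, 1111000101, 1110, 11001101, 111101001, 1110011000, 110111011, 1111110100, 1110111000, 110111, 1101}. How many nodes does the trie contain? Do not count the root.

Insert word by word; a character creates a node only if that edge doesn't already exist:
  "111" → 3 new (1, 1, 1)
  "11000001" → prefix "11" already present; 6 new (0, 0, 0, 0, 0, 1)
  "11110" → prefix "111" already present; 2 new (1, 0)
  "11111" → prefix "1111" already present; 1 new (1)
  "1111000101" → prefix "11110" already present; 5 new (0, 0, 1, 0, 1)
  "1110" → prefix "111" already present; 1 new (0)
  "11001101" → prefix "1100" already present; 4 new (1, 1, 0, 1)
  "111101001" → prefix "11110" already present; 4 new (1, 0, 0, 1)
  "1110011000" → prefix "1110" already present; 6 new (0, 1, 1, 0, 0, 0)
  "110111011" → prefix "110" already present; 6 new (1, 1, 1, 0, 1, 1)
  "1111110100" → prefix "11111" already present; 5 new (1, 0, 1, 0, 0)
  "1110111000" → prefix "1110" already present; 6 new (1, 1, 1, 0, 0, 0)
  "110111" → prefix "110111" already present; 0 new (none)
  "1101" → prefix "1101" already present; 0 new (none)
Total nodes = 3 + 6 + 2 + 1 + 5 + 1 + 4 + 4 + 6 + 6 + 5 + 6 + 0 + 0 = 49

49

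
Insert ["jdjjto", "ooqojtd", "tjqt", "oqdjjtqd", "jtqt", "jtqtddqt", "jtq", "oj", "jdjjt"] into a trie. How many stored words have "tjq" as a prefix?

Filter for entries beginning with "tjq":
Matches: "tjqt"
Count: 1

1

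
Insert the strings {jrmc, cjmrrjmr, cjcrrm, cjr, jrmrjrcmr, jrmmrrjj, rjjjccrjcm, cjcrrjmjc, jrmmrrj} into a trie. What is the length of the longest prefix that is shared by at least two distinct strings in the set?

The deepest shared node is where two words last agree before diverging.
"jrmmrrj" and "jrmmrrjj" agree on "jrmmrrj" (7 characters) before diverging; nothing deeper is shared.
Longest shared-prefix length: 7

7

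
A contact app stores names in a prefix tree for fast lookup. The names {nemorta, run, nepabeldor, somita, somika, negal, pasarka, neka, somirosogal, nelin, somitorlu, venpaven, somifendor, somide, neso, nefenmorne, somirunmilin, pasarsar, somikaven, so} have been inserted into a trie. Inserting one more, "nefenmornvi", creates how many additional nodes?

2

"nefenmorn" is already a path in the trie; the remaining "vi" must be added.
So 11 − 9 = 2 new nodes.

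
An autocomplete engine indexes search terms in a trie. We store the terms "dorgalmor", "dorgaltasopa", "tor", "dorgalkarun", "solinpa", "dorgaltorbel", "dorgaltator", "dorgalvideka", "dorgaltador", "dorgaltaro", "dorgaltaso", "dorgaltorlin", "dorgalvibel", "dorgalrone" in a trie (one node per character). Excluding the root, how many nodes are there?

For each word, the new-node count is its length minus the longest prefix already in the trie:
  "dorgalmor" → 9 new (d, o, r, g, a, l, m, o, r)
  "dorgaltasopa" → prefix "dorgal" already present; 6 new (t, a, s, o, p, a)
  "tor" → 3 new (t, o, r)
  "dorgalkarun" → prefix "dorgal" already present; 5 new (k, a, r, u, n)
  "solinpa" → 7 new (s, o, l, i, n, p, a)
  "dorgaltorbel" → prefix "dorgalt" already present; 5 new (o, r, b, e, l)
  "dorgaltator" → prefix "dorgalta" already present; 3 new (t, o, r)
  "dorgalvideka" → prefix "dorgal" already present; 6 new (v, i, d, e, k, a)
  "dorgaltador" → prefix "dorgalta" already present; 3 new (d, o, r)
  "dorgaltaro" → prefix "dorgalta" already present; 2 new (r, o)
  "dorgaltaso" → prefix "dorgaltaso" already present; 0 new (none)
  "dorgaltorlin" → prefix "dorgaltor" already present; 3 new (l, i, n)
  "dorgalvibel" → prefix "dorgalvi" already present; 3 new (b, e, l)
  "dorgalrone" → prefix "dorgal" already present; 4 new (r, o, n, e)
Total nodes = 9 + 6 + 3 + 5 + 7 + 5 + 3 + 6 + 3 + 2 + 0 + 3 + 3 + 4 = 59

59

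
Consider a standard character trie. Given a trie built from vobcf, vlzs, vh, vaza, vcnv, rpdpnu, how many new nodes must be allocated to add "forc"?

4

No existing word starts with "f", so every character of "forc" needs a new node.
4 − 0 = 4 new nodes.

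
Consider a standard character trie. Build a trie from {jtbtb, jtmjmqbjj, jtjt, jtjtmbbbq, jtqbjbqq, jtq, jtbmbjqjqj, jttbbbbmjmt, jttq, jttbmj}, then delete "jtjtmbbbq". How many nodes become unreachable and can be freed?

A node on "jtjtmbbbq"'s path can go only if nothing else ends at it or branches off below it.
The suffix "mbbbq" (5 nodes) is used only by "jtjtmbbbq"; "jtjt" is itself a stored word, so pruning stops there.
Nodes removed: 5

5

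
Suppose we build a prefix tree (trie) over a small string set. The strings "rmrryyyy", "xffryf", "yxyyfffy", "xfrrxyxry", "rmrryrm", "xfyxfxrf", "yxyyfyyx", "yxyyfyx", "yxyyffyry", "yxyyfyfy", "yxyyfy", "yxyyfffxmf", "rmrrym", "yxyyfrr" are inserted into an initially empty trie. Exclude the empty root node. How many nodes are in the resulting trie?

For each word, the new-node count is its length minus the longest prefix already in the trie:
  "rmrryyyy" → 8 new (r, m, r, r, y, y, y, y)
  "xffryf" → 6 new (x, f, f, r, y, f)
  "yxyyfffy" → 8 new (y, x, y, y, f, f, f, y)
  "xfrrxyxry" → prefix "xf" already present; 7 new (r, r, x, y, x, r, y)
  "rmrryrm" → prefix "rmrry" already present; 2 new (r, m)
  "xfyxfxrf" → prefix "xf" already present; 6 new (y, x, f, x, r, f)
  "yxyyfyyx" → prefix "yxyyf" already present; 3 new (y, y, x)
  "yxyyfyx" → prefix "yxyyfy" already present; 1 new (x)
  "yxyyffyry" → prefix "yxyyff" already present; 3 new (y, r, y)
  "yxyyfyfy" → prefix "yxyyfy" already present; 2 new (f, y)
  "yxyyfy" → prefix "yxyyfy" already present; 0 new (none)
  "yxyyfffxmf" → prefix "yxyyfff" already present; 3 new (x, m, f)
  "rmrrym" → prefix "rmrry" already present; 1 new (m)
  "yxyyfrr" → prefix "yxyyf" already present; 2 new (r, r)
Total nodes = 8 + 6 + 8 + 7 + 2 + 6 + 3 + 1 + 3 + 2 + 0 + 3 + 1 + 2 = 52

52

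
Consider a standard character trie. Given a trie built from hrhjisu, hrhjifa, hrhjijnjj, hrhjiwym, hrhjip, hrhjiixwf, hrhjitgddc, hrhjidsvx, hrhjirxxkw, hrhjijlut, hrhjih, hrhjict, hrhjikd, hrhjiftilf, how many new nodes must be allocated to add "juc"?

"juc" shares no prefix with any stored word, so all 3 characters open new nodes.
3 − 0 = 3 new nodes.

3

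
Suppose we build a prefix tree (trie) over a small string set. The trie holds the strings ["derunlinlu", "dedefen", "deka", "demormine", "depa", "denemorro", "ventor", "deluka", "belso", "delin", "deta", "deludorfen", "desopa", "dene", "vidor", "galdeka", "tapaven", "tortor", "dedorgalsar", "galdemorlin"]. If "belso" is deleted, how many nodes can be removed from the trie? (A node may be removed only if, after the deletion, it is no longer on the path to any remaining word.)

After clearing the end-marker at "belso", prune upward until reaching a node still needed by another word.
No other word shares any prefix with "belso", so all 5 of its nodes go.
Nodes removed: 5

5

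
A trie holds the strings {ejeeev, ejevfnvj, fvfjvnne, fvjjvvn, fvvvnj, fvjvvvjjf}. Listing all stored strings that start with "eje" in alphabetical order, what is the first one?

ejeeev

Filter for "eje…" and sort: "ejeeev", "ejevfnvj"
Position 1: ejeeev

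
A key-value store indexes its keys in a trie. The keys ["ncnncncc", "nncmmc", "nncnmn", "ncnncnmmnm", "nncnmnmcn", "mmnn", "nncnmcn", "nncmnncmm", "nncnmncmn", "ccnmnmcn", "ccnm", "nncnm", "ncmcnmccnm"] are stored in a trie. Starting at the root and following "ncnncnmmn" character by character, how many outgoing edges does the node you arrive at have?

1

The children of the "ncnncnmmn" node are the distinct next characters among strings starting with "ncnncnmmn".
Characters that immediately follow "ncnncnmmn" among the stored strings: {m}.
That node has 1 child edge.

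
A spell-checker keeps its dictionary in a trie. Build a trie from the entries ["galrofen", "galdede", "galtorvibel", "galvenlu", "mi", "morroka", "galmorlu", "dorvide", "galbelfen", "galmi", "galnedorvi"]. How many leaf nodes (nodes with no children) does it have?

Leaves are exactly the stored words that no other stored word extends.
Those words: "dorvide", "galbelfen", "galdede", "galmi", "galmorlu", "galnedorvi", "galrofen", "galtorvibel", "galvenlu", "mi", "morroka"
Leaf count: 11

11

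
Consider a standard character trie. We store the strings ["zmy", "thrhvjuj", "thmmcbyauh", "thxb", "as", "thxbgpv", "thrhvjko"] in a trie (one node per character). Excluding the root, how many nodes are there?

28

Trace insertions, counting only characters that open a new branch:
  "zmy" → 3 new (z, m, y)
  "thrhvjuj" → 8 new (t, h, r, h, v, j, u, j)
  "thmmcbyauh" → prefix "th" already present; 8 new (m, m, c, b, y, a, u, h)
  "thxb" → prefix "th" already present; 2 new (x, b)
  "as" → 2 new (a, s)
  "thxbgpv" → prefix "thxb" already present; 3 new (g, p, v)
  "thrhvjko" → prefix "thrhvj" already present; 2 new (k, o)
Total nodes = 3 + 8 + 8 + 2 + 2 + 3 + 2 = 28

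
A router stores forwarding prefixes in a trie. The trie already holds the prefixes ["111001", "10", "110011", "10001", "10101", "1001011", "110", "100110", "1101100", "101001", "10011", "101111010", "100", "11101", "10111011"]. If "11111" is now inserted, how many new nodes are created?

2

"111" is already a path in the trie; the remaining "11" must be added.
New nodes needed: |"11111"| − 3 = 5 − 3 = 2.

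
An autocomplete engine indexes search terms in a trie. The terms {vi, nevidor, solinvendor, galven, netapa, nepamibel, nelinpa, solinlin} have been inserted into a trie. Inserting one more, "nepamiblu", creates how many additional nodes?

2

The longest prefix of "nepamiblu" already in the trie is "nepamib" (length 7).
Each of the 2 remaining characters creates one node.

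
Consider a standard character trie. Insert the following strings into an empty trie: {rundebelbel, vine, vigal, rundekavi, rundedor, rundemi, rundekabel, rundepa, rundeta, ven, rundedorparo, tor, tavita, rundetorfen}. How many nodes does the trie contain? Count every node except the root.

53

Trace insertions, counting only characters that open a new branch:
  "rundebelbel" → 11 new (r, u, n, d, e, b, e, l, b, e, l)
  "vine" → 4 new (v, i, n, e)
  "vigal" → prefix "vi" already present; 3 new (g, a, l)
  "rundekavi" → prefix "runde" already present; 4 new (k, a, v, i)
  "rundedor" → prefix "runde" already present; 3 new (d, o, r)
  "rundemi" → prefix "runde" already present; 2 new (m, i)
  "rundekabel" → prefix "rundeka" already present; 3 new (b, e, l)
  "rundepa" → prefix "runde" already present; 2 new (p, a)
  "rundeta" → prefix "runde" already present; 2 new (t, a)
  "ven" → prefix "v" already present; 2 new (e, n)
  "rundedorparo" → prefix "rundedor" already present; 4 new (p, a, r, o)
  "tor" → 3 new (t, o, r)
  "tavita" → prefix "t" already present; 5 new (a, v, i, t, a)
  "rundetorfen" → prefix "rundet" already present; 5 new (o, r, f, e, n)
Total nodes = 11 + 4 + 3 + 4 + 3 + 2 + 3 + 2 + 2 + 2 + 4 + 3 + 5 + 5 = 53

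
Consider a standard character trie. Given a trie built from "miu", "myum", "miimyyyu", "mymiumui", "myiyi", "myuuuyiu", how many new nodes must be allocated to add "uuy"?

3

Nothing in the trie begins with "u"; the whole of "uuy" is new.
3 − 0 = 3 new nodes.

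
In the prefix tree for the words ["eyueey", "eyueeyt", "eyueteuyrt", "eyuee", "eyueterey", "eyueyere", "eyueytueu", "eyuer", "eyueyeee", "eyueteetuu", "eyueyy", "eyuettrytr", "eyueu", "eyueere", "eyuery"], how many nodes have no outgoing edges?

12

Leaves are exactly the stored words that no other stored word extends.
Those words: "eyueere", "eyueeyt", "eyuery", "eyueteetuu", "eyueterey", "eyueteuyrt", "eyuettrytr", "eyueu", "eyueyeee", "eyueyere", "eyueytueu", "eyueyy"
Leaf count: 12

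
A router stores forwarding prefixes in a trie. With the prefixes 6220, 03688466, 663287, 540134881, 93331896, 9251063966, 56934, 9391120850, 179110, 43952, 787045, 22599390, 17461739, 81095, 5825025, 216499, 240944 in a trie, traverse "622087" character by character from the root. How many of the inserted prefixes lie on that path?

1

Walk "622087" from the root; an end-of-word marker is hit whenever a stored word is a prefix of "622087".
Prefixes of the query that are stored words: "6220"
Count: 1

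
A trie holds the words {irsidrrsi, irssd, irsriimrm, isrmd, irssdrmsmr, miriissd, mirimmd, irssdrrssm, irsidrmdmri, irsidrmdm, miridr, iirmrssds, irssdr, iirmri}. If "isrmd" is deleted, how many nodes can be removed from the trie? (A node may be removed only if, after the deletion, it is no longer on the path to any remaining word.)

Walk "isrmd" from the leaf back toward the root, removing each node that no remaining word uses.
The suffix "srmd" (4 nodes) is used only by "isrmd"; the node for "i" still has the child "r", so pruning stops there.
Nodes removed: 4

4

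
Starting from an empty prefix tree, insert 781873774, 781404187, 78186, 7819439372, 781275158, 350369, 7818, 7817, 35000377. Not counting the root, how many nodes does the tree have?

Insert word by word; a character creates a node only if that edge doesn't already exist:
  "781873774" → 9 new (7, 8, 1, 8, 7, 3, 7, 7, 4)
  "781404187" → prefix "781" already present; 6 new (4, 0, 4, 1, 8, 7)
  "78186" → prefix "7818" already present; 1 new (6)
  "7819439372" → prefix "781" already present; 7 new (9, 4, 3, 9, 3, 7, 2)
  "781275158" → prefix "781" already present; 6 new (2, 7, 5, 1, 5, 8)
  "350369" → 6 new (3, 5, 0, 3, 6, 9)
  "7818" → prefix "7818" already present; 0 new (none)
  "7817" → prefix "781" already present; 1 new (7)
  "35000377" → prefix "350" already present; 5 new (0, 0, 3, 7, 7)
Total nodes = 9 + 6 + 1 + 7 + 6 + 6 + 0 + 1 + 5 = 41

41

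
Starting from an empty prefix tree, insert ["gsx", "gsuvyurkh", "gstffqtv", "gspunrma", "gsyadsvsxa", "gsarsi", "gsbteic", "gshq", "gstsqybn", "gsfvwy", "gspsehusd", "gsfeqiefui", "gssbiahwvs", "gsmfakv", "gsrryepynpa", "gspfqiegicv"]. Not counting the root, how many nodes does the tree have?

93

Insert word by word; a character creates a node only if that edge doesn't already exist:
  "gsx" → 3 new (g, s, x)
  "gsuvyurkh" → prefix "gs" already present; 7 new (u, v, y, u, r, k, h)
  "gstffqtv" → prefix "gs" already present; 6 new (t, f, f, q, t, v)
  "gspunrma" → prefix "gs" already present; 6 new (p, u, n, r, m, a)
  "gsyadsvsxa" → prefix "gs" already present; 8 new (y, a, d, s, v, s, x, a)
  "gsarsi" → prefix "gs" already present; 4 new (a, r, s, i)
  "gsbteic" → prefix "gs" already present; 5 new (b, t, e, i, c)
  "gshq" → prefix "gs" already present; 2 new (h, q)
  "gstsqybn" → prefix "gst" already present; 5 new (s, q, y, b, n)
  "gsfvwy" → prefix "gs" already present; 4 new (f, v, w, y)
  "gspsehusd" → prefix "gsp" already present; 6 new (s, e, h, u, s, d)
  "gsfeqiefui" → prefix "gsf" already present; 7 new (e, q, i, e, f, u, i)
  "gssbiahwvs" → prefix "gs" already present; 8 new (s, b, i, a, h, w, v, s)
  "gsmfakv" → prefix "gs" already present; 5 new (m, f, a, k, v)
  "gsrryepynpa" → prefix "gs" already present; 9 new (r, r, y, e, p, y, n, p, a)
  "gspfqiegicv" → prefix "gsp" already present; 8 new (f, q, i, e, g, i, c, v)
Total nodes = 3 + 7 + 6 + 6 + 8 + 4 + 5 + 2 + 5 + 4 + 6 + 7 + 8 + 5 + 9 + 8 = 93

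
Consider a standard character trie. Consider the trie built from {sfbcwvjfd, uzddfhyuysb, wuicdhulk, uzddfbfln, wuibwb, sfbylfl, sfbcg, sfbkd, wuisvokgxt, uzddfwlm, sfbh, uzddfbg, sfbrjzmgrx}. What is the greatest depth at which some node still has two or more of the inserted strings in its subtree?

6

Equivalently: take the maximum, over all pairs, of their longest common prefix length.
e.g. "uzddfbfln" and "uzddfbg" share the prefix "uzddfb" of length 6; no pair shares a longer one.
Longest shared-prefix length: 6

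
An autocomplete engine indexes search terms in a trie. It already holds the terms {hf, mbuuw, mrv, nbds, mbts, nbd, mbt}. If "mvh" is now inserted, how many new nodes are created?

The longest prefix of "mvh" already in the trie is "m" (length 1).
Each of the 2 remaining characters creates one node.

2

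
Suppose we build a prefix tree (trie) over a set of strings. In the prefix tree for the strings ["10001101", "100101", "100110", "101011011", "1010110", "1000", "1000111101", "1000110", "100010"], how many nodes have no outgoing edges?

6

A leaf is a node with no children — equivalently, the end of a word that is not a proper prefix of any other stored word.
Those words: "100010", "10001101", "1000111101", "100101", "100110", "101011011"
Leaf count: 6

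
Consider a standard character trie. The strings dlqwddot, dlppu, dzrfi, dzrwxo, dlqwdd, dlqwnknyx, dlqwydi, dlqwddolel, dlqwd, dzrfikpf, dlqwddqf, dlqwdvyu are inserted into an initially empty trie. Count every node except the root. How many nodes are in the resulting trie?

Trie structure (* marks end of a word):
(root)
└─ d
   ├─ l
   │  ├─ p
   │  │  └─ p
   │  │     └─ u *
   │  └─ q
   │     └─ w
   │        ├─ d *
   │        │  ├─ d *
   │        │  │  ├─ o
   │        │  │  │  ├─ l
   │        │  │  │  │  └─ e
   │        │  │  │  │     └─ l *
   │        │  │  │  └─ t *
   │        │  │  └─ q
   │        │  │     └─ f *
   │        │  └─ v
   │        │     └─ y
   │        │        └─ u *
   │        ├─ n
   │        │  └─ k
   │        │     └─ n
   │        │        └─ y
   │        │           └─ x *
   │        └─ y
   │           └─ d
   │              └─ i *
   └─ z
      └─ r
         ├─ f
         │  └─ i *
         │     └─ k
         │        └─ p
         │           └─ f *
         └─ w
            └─ x
               └─ o *
Counting every labelled node above: 37.

37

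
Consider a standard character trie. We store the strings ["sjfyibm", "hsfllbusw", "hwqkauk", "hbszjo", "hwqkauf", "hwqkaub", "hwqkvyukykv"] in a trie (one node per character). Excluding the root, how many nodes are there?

For each word, the new-node count is its length minus the longest prefix already in the trie:
  "sjfyibm" → 7 new (s, j, f, y, i, b, m)
  "hsfllbusw" → 9 new (h, s, f, l, l, b, u, s, w)
  "hwqkauk" → prefix "h" already present; 6 new (w, q, k, a, u, k)
  "hbszjo" → prefix "h" already present; 5 new (b, s, z, j, o)
  "hwqkauf" → prefix "hwqkau" already present; 1 new (f)
  "hwqkaub" → prefix "hwqkau" already present; 1 new (b)
  "hwqkvyukykv" → prefix "hwqk" already present; 7 new (v, y, u, k, y, k, v)
Total nodes = 7 + 9 + 6 + 5 + 1 + 1 + 7 = 36

36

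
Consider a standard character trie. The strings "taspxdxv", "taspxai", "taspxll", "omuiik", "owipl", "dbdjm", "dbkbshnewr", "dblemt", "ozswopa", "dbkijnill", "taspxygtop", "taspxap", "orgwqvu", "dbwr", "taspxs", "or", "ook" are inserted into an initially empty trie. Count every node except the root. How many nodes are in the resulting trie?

Count nodes per top-level branch (shared prefixes stored once):
  'd'-branch (dbdjm, dbkbshnewr, dbkijnill, dblemt, dbwr): 25 nodes
  'o'-branch (omuiik, ook, or, orgwqvu, owipl, ozswopa): 24 nodes
  't'-branch (taspxai, taspxap, taspxdxv, taspxll, taspxs, taspxygtop): 19 nodes
Sum: 68

68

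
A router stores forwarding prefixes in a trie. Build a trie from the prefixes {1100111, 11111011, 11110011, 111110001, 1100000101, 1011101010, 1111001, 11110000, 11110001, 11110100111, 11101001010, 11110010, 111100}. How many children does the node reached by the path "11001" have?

Follow the path "11001" to its node, then look at its outgoing edges.
Characters that immediately follow "11001" among the stored strings: {1}.
That node has 1 child edge.

1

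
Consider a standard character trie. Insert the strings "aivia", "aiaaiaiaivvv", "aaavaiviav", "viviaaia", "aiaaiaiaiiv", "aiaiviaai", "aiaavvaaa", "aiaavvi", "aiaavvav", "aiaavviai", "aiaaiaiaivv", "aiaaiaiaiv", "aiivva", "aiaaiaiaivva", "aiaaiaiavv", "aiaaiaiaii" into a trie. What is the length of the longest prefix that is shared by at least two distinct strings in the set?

11

Equivalently: take the maximum, over all pairs, of their longest common prefix length.
e.g. "aiaaiaiaivv" and "aiaaiaiaivva" share the prefix "aiaaiaiaivv" of length 11; no pair shares a longer one.
Longest shared-prefix length: 11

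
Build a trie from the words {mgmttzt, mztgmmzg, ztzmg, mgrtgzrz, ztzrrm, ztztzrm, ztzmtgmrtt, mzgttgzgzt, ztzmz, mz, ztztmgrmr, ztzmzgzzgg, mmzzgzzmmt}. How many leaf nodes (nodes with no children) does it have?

11

Leaves are exactly the stored words that no other stored word extends.
Those words: "mgmttzt", "mgrtgzrz", "mmzzgzzmmt", "mzgttgzgzt", "mztgmmzg", "ztzmg", "ztzmtgmrtt", "ztzmzgzzgg", "ztzrrm", "ztztmgrmr", "ztztzrm"
Leaf count: 11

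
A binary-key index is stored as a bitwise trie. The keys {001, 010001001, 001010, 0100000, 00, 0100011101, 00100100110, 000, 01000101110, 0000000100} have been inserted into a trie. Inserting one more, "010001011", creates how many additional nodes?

0

"010001011" is already a full path in the trie; only an end-marker is added.
No new nodes are needed: 0.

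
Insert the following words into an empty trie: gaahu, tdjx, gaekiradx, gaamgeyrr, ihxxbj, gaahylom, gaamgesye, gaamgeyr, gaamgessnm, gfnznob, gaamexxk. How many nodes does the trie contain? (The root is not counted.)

Count nodes per top-level branch (shared prefixes stored once):
  'g'-branch (gaahu, gaahylom, gaamexxk, gaamgessnm, gaamgesye, gaamgeyr, gaamgeyrr, gaekiradx, gfnznob): 38 nodes
  'i'-branch (ihxxbj): 6 nodes
  't'-branch (tdjx): 4 nodes
Sum: 48

48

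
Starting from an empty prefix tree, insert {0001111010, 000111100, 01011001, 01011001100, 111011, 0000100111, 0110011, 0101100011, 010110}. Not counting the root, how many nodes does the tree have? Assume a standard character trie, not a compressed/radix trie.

Trace insertions, counting only characters that open a new branch:
  "0001111010" → 10 new (0, 0, 0, 1, 1, 1, 1, 0, 1, 0)
  "000111100" → prefix "00011110" already present; 1 new (0)
  "01011001" → prefix "0" already present; 7 new (1, 0, 1, 1, 0, 0, 1)
  "01011001100" → prefix "01011001" already present; 3 new (1, 0, 0)
  "111011" → 6 new (1, 1, 1, 0, 1, 1)
  "0000100111" → prefix "000" already present; 7 new (0, 1, 0, 0, 1, 1, 1)
  "0110011" → prefix "01" already present; 5 new (1, 0, 0, 1, 1)
  "0101100011" → prefix "0101100" already present; 3 new (0, 1, 1)
  "010110" → prefix "010110" already present; 0 new (none)
Total nodes = 10 + 1 + 7 + 3 + 6 + 7 + 5 + 3 + 0 = 42

42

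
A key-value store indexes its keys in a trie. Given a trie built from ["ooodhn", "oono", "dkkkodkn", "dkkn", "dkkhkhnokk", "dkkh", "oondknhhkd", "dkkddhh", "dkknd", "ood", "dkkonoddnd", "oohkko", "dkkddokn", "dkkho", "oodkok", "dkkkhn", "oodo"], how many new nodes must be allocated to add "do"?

1

The longest prefix of "do" already in the trie is "d" (length 1).
New nodes needed: |"do"| − 1 = 2 − 1 = 1.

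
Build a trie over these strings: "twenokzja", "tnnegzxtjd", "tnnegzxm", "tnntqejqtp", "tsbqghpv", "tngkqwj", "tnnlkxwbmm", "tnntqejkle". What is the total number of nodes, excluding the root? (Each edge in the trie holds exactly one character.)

48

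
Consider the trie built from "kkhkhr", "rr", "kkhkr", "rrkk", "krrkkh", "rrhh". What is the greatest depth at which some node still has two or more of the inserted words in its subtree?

4

Look for the deepest trie node that still has at least two words in its subtree.
e.g. "kkhkhr" and "kkhkr" share the prefix "kkhk" of length 4; no pair shares a longer one.
Longest shared-prefix length: 4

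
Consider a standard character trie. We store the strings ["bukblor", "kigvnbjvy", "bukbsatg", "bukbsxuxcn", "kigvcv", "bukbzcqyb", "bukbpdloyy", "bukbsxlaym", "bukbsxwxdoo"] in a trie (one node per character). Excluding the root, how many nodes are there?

47

Trace insertions, counting only characters that open a new branch:
  "bukblor" → 7 new (b, u, k, b, l, o, r)
  "kigvnbjvy" → 9 new (k, i, g, v, n, b, j, v, y)
  "bukbsatg" → prefix "bukb" already present; 4 new (s, a, t, g)
  "bukbsxuxcn" → prefix "bukbs" already present; 5 new (x, u, x, c, n)
  "kigvcv" → prefix "kigv" already present; 2 new (c, v)
  "bukbzcqyb" → prefix "bukb" already present; 5 new (z, c, q, y, b)
  "bukbpdloyy" → prefix "bukb" already present; 6 new (p, d, l, o, y, y)
  "bukbsxlaym" → prefix "bukbsx" already present; 4 new (l, a, y, m)
  "bukbsxwxdoo" → prefix "bukbsx" already present; 5 new (w, x, d, o, o)
Total nodes = 7 + 9 + 4 + 5 + 2 + 5 + 6 + 4 + 5 = 47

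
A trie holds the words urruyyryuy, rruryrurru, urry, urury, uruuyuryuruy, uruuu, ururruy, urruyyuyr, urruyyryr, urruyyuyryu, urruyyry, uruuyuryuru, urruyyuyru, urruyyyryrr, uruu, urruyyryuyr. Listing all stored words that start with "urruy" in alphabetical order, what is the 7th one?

DFS of the "urruy" subtree visits, in order: "urruyyry", "urruyyryr", "urruyyryuy", "urruyyryuyr", "urruyyuyr", "urruyyuyru", "urruyyuyryu", "urruyyyryrr"
Position 7: urruyyuyryu

urruyyuyryu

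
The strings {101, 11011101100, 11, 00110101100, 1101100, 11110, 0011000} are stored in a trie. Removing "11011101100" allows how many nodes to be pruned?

After clearing the end-marker at "11011101100", prune upward until reaching a node still needed by another word.
The suffix "101100" (6 nodes) is used only by "11011101100"; the node for "11011" still has the child "0", so pruning stops there.
Nodes removed: 6

6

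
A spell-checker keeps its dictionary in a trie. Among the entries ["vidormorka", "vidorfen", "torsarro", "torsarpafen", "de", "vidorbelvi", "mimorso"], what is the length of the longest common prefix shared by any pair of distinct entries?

6

Equivalently: take the maximum, over all pairs, of their longest common prefix length.
e.g. "torsarpafen" and "torsarro" share the prefix "torsar" of length 6; no pair shares a longer one.
Longest shared-prefix length: 6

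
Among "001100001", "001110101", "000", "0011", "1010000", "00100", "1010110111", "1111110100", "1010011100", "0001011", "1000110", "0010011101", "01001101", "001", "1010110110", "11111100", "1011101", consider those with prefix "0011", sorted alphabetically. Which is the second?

001100001

DFS of the "0011" subtree visits, in order: "0011", "001100001", "001110101"
The 2nd is 001100001.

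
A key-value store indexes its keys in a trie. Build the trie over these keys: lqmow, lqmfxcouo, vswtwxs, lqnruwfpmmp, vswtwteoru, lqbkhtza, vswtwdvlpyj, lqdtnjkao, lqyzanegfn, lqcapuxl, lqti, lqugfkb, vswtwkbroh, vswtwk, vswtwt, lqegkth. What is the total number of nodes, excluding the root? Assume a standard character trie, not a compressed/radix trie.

82

Count nodes per top-level branch (shared prefixes stored once):
  'l'-branch (lqbkhtza, lqcapuxl, lqdtnjkao, lqegkth, lqmfxcouo, lqmow, lqnruwfpmmp, lqti, lqugfkb, lqyzanegfn): 59 nodes
  'v'-branch (vswtwdvlpyj, vswtwk, vswtwkbroh, vswtwt, vswtwteoru, vswtwxs): 23 nodes
Sum: 82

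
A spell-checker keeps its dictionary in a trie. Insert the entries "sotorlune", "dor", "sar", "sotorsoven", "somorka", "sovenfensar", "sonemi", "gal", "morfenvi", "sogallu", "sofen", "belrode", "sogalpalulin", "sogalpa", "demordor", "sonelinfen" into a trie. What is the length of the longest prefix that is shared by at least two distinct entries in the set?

7

Look for the deepest trie node that still has at least two words in its subtree.
"sogalpa" and "sogalpalulin" agree on "sogalpa" (7 characters) before diverging; nothing deeper is shared.
Longest shared-prefix length: 7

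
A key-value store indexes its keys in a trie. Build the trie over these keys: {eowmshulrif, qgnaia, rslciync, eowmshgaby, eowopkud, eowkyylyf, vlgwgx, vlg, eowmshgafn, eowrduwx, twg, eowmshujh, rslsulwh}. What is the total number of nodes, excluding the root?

63

Count nodes per top-level branch (shared prefixes stored once):
  'e'-branch (eowkyylyf, eowmshgaby, eowmshgafn, eowmshujh, eowmshulrif, eowopkud, eowrduwx): 35 nodes
  'q'-branch (qgnaia): 6 nodes
  'r'-branch (rslciync, rslsulwh): 13 nodes
  't'-branch (twg): 3 nodes
  'v'-branch (vlg, vlgwgx): 6 nodes
Sum: 63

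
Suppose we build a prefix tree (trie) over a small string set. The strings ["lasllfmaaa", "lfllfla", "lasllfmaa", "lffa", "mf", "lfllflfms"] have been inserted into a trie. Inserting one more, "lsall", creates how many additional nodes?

4

Walking "lsall" from the root, the first 1 characters ("l") follow existing edges; "s" is the first miss.
So 5 − 1 = 4 new nodes.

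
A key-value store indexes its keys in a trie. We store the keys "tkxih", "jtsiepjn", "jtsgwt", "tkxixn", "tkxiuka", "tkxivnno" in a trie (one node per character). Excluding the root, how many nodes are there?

25

Trie structure (* marks end of a word):
(root)
├─ j
│  └─ t
│     └─ s
│        ├─ g
│        │  └─ w
│        │     └─ t *
│        └─ i
│           └─ e
│              └─ p
│                 └─ j
│                    └─ n *
└─ t
   └─ k
      └─ x
         └─ i
            ├─ h *
            ├─ u
            │  └─ k
            │     └─ a *
            ├─ v
            │  └─ n
            │     └─ n
            │        └─ o *
            └─ x
               └─ n *
Counting every labelled node above: 25.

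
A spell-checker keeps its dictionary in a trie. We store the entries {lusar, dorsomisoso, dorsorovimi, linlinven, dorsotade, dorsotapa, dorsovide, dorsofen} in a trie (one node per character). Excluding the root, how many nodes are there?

43

Count nodes per top-level branch (shared prefixes stored once):
  'd'-branch (dorsofen, dorsomisoso, dorsorovimi, dorsotade, dorsotapa, dorsovide): 30 nodes
  'l'-branch (linlinven, lusar): 13 nodes
Sum: 43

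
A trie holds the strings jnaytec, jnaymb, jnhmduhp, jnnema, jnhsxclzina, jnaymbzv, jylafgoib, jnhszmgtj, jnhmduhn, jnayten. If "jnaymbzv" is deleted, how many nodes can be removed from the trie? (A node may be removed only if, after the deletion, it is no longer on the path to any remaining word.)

2

After clearing the end-marker at "jnaymbzv", prune upward until reaching a node still needed by another word.
The suffix "zv" (2 nodes) is used only by "jnaymbzv"; "jnaymb" is itself a stored word, so pruning stops there.
Nodes removed: 2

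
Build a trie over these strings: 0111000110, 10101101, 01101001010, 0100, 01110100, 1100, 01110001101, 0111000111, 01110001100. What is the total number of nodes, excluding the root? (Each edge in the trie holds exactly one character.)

Count nodes per top-level branch (shared prefixes stored once):
  '0'-branch (0100, 01101001010, 0111000110, 01110001100, 01110001101, 0111000111, 01110100): 26 nodes
  '1'-branch (10101101, 1100): 11 nodes
Sum: 37

37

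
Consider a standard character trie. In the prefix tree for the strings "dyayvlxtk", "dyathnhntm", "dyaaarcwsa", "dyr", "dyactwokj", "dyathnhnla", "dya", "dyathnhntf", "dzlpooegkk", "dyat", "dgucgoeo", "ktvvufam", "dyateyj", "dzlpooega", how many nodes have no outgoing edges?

Leaves are exactly the stored words that no other stored word extends.
Those words: "dgucgoeo", "dyaaarcwsa", "dyactwokj", "dyateyj", "dyathnhnla", "dyathnhntf", "dyathnhntm", "dyayvlxtk", "dyr", "dzlpooega", "dzlpooegkk", "ktvvufam"
Leaf count: 12

12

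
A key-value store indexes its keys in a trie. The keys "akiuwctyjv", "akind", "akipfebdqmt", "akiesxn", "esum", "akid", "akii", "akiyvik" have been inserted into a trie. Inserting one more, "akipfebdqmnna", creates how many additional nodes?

The longest prefix of "akipfebdqmnna" already in the trie is "akipfebdqm" (length 10).
New nodes needed: |"akipfebdqmnna"| − 10 = 13 − 10 = 3.

3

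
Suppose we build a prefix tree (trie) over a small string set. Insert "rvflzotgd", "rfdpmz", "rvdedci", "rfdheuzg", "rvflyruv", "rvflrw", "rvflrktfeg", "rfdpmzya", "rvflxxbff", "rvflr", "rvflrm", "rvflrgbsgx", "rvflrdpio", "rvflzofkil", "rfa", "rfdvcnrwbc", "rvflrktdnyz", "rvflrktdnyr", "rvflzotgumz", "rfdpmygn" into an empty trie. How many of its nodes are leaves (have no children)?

Leaves are exactly the stored words that no other stored word extends.
Those words: "rfa", "rfdheuzg", "rfdpmygn", "rfdpmzya", "rfdvcnrwbc", "rvdedci", "rvflrdpio", "rvflrgbsgx", "rvflrktdnyr", "rvflrktdnyz", "rvflrktfeg", "rvflrm", "rvflrw", "rvflxxbff", "rvflyruv", "rvflzofkil", "rvflzotgd", "rvflzotgumz"
Leaf count: 18

18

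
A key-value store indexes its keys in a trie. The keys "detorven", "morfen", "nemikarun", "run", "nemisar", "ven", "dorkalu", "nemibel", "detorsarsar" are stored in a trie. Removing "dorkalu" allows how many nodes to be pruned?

Walk "dorkalu" from the leaf back toward the root, removing each node that no remaining word uses.
The suffix "orkalu" (6 nodes) is used only by "dorkalu"; the node for "d" still has the child "e", so pruning stops there.
Nodes removed: 6

6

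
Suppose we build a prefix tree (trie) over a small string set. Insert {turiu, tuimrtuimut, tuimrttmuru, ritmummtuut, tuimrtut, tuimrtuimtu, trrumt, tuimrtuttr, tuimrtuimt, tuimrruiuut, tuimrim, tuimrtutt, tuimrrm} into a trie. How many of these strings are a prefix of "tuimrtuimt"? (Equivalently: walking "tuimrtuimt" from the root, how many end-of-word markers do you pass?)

Traverse "tuimrtuimt" character by character; count nodes along the way that are marked as word ends.
Prefixes of the query that are stored words: "tuimrtuimt"
Count: 1

1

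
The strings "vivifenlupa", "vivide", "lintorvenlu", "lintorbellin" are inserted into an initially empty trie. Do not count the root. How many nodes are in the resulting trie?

30

Trace insertions, counting only characters that open a new branch:
  "vivifenlupa" → 11 new (v, i, v, i, f, e, n, l, u, p, a)
  "vivide" → prefix "vivi" already present; 2 new (d, e)
  "lintorvenlu" → 11 new (l, i, n, t, o, r, v, e, n, l, u)
  "lintorbellin" → prefix "lintor" already present; 6 new (b, e, l, l, i, n)
Total nodes = 11 + 2 + 11 + 6 = 30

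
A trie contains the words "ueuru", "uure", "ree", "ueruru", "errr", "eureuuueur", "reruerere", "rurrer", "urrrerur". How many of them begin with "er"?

Traverse to the node for "er", then collect every word in that subtree.
Words under "er": errr
Count: 1

1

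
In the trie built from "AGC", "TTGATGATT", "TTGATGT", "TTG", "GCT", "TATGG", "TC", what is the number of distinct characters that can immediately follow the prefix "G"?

1

Follow the path "G" to its node, then look at its outgoing edges.
Characters that immediately follow "G" among the stored strings: {C}.
That node has 1 child edge.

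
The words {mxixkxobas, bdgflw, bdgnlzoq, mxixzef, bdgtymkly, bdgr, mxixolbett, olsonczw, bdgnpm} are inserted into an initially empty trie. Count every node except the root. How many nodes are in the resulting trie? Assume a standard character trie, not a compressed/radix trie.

Trace insertions, counting only characters that open a new branch:
  "mxixkxobas" → 10 new (m, x, i, x, k, x, o, b, a, s)
  "bdgflw" → 6 new (b, d, g, f, l, w)
  "bdgnlzoq" → prefix "bdg" already present; 5 new (n, l, z, o, q)
  "mxixzef" → prefix "mxix" already present; 3 new (z, e, f)
  "bdgtymkly" → prefix "bdg" already present; 6 new (t, y, m, k, l, y)
  "bdgr" → prefix "bdg" already present; 1 new (r)
  "mxixolbett" → prefix "mxix" already present; 6 new (o, l, b, e, t, t)
  "olsonczw" → 8 new (o, l, s, o, n, c, z, w)
  "bdgnpm" → prefix "bdgn" already present; 2 new (p, m)
Total nodes = 10 + 6 + 5 + 3 + 6 + 1 + 6 + 8 + 2 = 47

47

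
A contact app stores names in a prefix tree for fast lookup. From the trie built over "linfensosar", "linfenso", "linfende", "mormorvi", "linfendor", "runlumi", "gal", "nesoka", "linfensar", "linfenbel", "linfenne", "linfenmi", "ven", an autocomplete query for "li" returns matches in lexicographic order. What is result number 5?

linfenne

Filter for "li…" and sort: "linfenbel", "linfende", "linfendor", "linfenmi", "linfenne", "linfensar", "linfenso", "linfensosar"
Position 5: linfenne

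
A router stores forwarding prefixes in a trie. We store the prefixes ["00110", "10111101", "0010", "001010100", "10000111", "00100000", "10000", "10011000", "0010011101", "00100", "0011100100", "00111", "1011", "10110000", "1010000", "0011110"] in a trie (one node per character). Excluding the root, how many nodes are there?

55

Trace insertions, counting only characters that open a new branch:
  "00110" → 5 new (0, 0, 1, 1, 0)
  "10111101" → 8 new (1, 0, 1, 1, 1, 1, 0, 1)
  "0010" → prefix "001" already present; 1 new (0)
  "001010100" → prefix "0010" already present; 5 new (1, 0, 1, 0, 0)
  "10000111" → prefix "10" already present; 6 new (0, 0, 0, 1, 1, 1)
  "00100000" → prefix "0010" already present; 4 new (0, 0, 0, 0)
  "10000" → prefix "10000" already present; 0 new (none)
  "10011000" → prefix "100" already present; 5 new (1, 1, 0, 0, 0)
  "0010011101" → prefix "00100" already present; 5 new (1, 1, 1, 0, 1)
  "00100" → prefix "00100" already present; 0 new (none)
  "0011100100" → prefix "0011" already present; 6 new (1, 0, 0, 1, 0, 0)
  "00111" → prefix "00111" already present; 0 new (none)
  "1011" → prefix "1011" already present; 0 new (none)
  "10110000" → prefix "1011" already present; 4 new (0, 0, 0, 0)
  "1010000" → prefix "101" already present; 4 new (0, 0, 0, 0)
  "0011110" → prefix "00111" already present; 2 new (1, 0)
Total nodes = 5 + 8 + 1 + 5 + 6 + 4 + 0 + 5 + 5 + 0 + 6 + 0 + 0 + 4 + 4 + 2 = 55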